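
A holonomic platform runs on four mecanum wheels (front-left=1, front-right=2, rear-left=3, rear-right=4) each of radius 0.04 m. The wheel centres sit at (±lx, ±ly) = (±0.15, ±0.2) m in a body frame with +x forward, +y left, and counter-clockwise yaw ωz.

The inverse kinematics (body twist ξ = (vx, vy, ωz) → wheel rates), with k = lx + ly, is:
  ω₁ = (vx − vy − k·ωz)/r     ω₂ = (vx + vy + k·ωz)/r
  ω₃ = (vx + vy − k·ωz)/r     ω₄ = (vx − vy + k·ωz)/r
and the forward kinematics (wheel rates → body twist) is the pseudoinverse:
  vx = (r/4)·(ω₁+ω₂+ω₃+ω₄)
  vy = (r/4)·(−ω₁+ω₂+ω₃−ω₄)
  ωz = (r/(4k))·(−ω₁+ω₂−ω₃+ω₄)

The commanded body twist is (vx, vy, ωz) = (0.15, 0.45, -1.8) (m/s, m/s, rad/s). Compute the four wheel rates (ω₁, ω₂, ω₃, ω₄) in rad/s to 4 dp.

(8.2500, -0.7500, 30.7500, -23.2500)

k = lx + ly = 0.15 + 0.2 = 0.3500;  k·ωz = 0.3500·-1.8 = -0.6300
ω₁ (FL) = (vx − vy − k·ωz)/r = 0.3300/0.04 = 8.2500
ω₂ (FR) = (vx + vy + k·ωz)/r = -0.0300/0.04 = -0.7500
ω₃ (RL) = (vx + vy − k·ωz)/r = 1.2300/0.04 = 30.7500
ω₄ (RR) = (vx − vy + k·ωz)/r = -0.9300/0.04 = -23.2500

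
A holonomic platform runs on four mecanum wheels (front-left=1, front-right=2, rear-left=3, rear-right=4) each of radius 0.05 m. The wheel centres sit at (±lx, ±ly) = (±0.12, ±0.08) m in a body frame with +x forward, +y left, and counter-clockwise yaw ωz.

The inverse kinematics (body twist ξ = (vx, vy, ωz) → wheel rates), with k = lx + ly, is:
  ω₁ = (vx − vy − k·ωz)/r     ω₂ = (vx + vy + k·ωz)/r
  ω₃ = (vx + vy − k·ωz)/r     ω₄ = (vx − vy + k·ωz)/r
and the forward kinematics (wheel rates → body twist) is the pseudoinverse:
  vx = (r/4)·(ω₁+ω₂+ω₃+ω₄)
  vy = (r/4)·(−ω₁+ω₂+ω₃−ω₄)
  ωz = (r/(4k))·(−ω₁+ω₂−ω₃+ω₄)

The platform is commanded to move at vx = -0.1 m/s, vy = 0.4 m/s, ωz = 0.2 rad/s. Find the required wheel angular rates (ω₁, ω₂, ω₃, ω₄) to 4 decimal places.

(-10.8000, 6.8000, 5.2000, -9.2000)

k = lx + ly = 0.12 + 0.08 = 0.2000;  k·ωz = 0.2000·0.2 = 0.0400
ω₁ (FL) = (vx − vy − k·ωz)/r = -0.5400/0.05 = -10.8000
ω₂ (FR) = (vx + vy + k·ωz)/r = 0.3400/0.05 = 6.8000
ω₃ (RL) = (vx + vy − k·ωz)/r = 0.2600/0.05 = 5.2000
ω₄ (RR) = (vx − vy + k·ωz)/r = -0.4600/0.05 = -9.2000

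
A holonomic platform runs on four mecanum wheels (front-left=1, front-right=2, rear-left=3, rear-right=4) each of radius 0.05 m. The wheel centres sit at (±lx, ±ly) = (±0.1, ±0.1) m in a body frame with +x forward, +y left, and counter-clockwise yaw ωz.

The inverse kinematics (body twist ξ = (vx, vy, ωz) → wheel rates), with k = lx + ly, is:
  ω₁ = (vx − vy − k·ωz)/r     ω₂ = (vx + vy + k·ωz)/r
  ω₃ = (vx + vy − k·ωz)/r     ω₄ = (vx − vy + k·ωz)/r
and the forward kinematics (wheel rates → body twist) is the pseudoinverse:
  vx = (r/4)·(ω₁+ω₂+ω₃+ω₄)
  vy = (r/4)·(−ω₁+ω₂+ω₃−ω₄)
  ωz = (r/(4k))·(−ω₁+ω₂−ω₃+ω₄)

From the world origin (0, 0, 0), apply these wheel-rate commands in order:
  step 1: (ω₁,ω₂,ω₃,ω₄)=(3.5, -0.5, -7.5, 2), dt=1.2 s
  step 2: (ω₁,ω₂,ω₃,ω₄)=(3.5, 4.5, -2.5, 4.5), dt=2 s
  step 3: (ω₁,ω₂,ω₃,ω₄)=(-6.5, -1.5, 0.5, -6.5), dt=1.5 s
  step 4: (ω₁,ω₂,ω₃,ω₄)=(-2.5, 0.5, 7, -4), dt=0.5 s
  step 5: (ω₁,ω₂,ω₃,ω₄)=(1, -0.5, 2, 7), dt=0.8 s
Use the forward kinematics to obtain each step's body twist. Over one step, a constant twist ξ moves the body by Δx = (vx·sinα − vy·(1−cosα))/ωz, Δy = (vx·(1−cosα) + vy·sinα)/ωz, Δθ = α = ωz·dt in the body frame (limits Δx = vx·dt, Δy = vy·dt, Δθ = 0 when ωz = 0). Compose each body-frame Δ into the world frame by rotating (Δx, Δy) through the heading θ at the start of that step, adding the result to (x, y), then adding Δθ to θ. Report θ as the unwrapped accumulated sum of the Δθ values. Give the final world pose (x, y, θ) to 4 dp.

(0.0101, -0.2042, 1.1500)

step 1: ξ=(vx,vy,ωz)=(-0.0312, -0.1688, 0.3438), dt=1.2 → body Δ=(0.0047, -0.2044, 0.4125) → world pose (0.0047, -0.2044, 0.4125)
step 2: ξ=(vx,vy,ωz)=(0.1250, -0.0750, 0.5000), dt=2.0 → body Δ=(0.2793, -0.0113, 1.0000) → world pose (0.2652, -0.1028, 1.4125)
step 3: ξ=(vx,vy,ωz)=(-0.1750, 0.1500, -0.1250), dt=1.5 → body Δ=(-0.2399, 0.2482, -0.1875) → world pose (-0.0178, -0.3006, 1.2250)
step 4: ξ=(vx,vy,ωz)=(0.0125, 0.1750, -0.5000), dt=0.5 → body Δ=(0.0171, 0.0858, -0.2500) → world pose (-0.0927, -0.2555, 0.9750)
step 5: ξ=(vx,vy,ωz)=(0.1188, -0.0813, 0.2188), dt=0.8 → body Δ=(0.1002, -0.0564, 0.1750) → world pose (0.0101, -0.2042, 1.1500)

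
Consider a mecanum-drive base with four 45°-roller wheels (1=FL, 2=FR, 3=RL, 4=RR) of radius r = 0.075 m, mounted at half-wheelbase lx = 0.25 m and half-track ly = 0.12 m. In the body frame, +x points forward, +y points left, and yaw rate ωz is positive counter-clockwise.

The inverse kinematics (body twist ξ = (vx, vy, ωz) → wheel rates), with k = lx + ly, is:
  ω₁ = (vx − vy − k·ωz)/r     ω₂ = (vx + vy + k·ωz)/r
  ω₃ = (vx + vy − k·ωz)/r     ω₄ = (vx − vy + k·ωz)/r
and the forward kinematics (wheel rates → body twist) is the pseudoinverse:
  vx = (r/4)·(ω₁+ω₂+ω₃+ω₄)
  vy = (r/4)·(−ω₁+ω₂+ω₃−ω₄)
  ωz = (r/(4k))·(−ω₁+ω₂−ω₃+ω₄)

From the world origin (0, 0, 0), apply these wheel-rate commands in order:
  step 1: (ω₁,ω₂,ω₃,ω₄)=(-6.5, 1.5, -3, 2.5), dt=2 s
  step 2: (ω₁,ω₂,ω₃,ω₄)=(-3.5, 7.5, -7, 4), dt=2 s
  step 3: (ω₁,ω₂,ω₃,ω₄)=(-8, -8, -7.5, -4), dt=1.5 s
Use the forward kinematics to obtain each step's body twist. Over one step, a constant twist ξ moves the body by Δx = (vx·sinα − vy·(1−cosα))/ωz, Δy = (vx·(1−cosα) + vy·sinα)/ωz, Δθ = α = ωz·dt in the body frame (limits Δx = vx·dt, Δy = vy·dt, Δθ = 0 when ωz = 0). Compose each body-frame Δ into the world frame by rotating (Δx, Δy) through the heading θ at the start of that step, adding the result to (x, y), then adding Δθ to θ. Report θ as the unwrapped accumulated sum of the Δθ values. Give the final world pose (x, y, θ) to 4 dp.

step 1: ξ=(vx,vy,ωz)=(-0.1031, 0.0469, 0.6841), dt=2.0 → body Δ=(-0.2024, -0.0533, 1.3682) → world pose (-0.2024, -0.0533, 1.3682)
step 2: ξ=(vx,vy,ωz)=(0.0187, 0.0000, 1.1149), dt=2.0 → body Δ=(0.0133, 0.0271, 2.2297) → world pose (-0.2263, -0.0348, 3.5980)
step 3: ξ=(vx,vy,ωz)=(-0.5156, -0.0656, 0.1774), dt=1.5 → body Δ=(-0.7513, -0.1996, 0.2660) → world pose (0.3602, 0.4754, 3.8640)

(0.3602, 0.4754, 3.8640)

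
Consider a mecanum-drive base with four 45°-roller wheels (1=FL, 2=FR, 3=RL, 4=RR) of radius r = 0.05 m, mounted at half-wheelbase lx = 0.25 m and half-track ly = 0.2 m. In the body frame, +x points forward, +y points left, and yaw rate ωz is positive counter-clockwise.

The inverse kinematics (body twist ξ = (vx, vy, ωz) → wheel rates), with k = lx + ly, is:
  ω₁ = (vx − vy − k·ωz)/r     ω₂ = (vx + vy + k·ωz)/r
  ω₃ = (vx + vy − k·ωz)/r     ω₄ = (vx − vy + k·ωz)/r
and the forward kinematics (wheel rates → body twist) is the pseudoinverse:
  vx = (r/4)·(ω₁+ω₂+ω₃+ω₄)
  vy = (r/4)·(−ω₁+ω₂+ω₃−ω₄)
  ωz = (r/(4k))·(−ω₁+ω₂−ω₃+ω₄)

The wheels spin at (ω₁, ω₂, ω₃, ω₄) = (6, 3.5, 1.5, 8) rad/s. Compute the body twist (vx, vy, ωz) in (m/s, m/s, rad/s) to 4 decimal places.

(0.2375, -0.1125, 0.1111)

k = lx + ly = 0.25 + 0.2 = 0.4500
ω₁+ω₂+ω₃+ω₄ = 19.0000  →  vx = (0.05/4)·19.0000 = 0.2375
−ω₁+ω₂+ω₃−ω₄ = -9.0000  →  vy = (0.05/4)·-9.0000 = -0.1125
−ω₁+ω₂−ω₃+ω₄ = 4.0000  →  ωz = (0.05/1.8000)·4.0000 = 0.1111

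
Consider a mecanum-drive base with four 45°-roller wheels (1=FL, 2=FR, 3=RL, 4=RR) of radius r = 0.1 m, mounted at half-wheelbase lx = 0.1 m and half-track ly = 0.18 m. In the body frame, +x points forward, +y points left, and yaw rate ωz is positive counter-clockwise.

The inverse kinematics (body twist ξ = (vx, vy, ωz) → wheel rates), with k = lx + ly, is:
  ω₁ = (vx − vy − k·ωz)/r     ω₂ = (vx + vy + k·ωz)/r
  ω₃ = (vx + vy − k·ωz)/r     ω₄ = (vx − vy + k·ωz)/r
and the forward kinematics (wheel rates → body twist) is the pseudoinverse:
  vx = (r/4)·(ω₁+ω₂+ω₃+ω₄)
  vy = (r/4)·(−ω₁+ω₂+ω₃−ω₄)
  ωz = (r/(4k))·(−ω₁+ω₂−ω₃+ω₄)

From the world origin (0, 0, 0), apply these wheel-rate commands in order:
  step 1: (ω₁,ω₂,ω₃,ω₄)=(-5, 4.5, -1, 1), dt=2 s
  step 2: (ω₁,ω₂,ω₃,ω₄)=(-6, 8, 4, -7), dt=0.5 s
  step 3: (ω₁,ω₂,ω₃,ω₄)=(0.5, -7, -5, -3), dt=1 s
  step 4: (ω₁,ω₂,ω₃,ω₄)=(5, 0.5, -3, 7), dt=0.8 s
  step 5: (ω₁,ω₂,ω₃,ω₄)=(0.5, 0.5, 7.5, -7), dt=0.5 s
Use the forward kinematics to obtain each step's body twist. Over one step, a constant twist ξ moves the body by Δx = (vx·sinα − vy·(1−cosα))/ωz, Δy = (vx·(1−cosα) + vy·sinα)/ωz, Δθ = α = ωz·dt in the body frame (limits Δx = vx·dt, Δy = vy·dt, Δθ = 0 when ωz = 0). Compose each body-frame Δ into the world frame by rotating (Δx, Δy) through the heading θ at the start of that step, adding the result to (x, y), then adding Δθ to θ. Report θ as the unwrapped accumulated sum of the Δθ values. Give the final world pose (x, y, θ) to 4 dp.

(-0.1534, -0.0252, 1.4420)

step 1: ξ=(vx,vy,ωz)=(-0.0125, 0.1875, 1.0268), dt=2.0 → body Δ=(-0.2782, 0.1439, 2.0536) → world pose (-0.2782, 0.1439, 2.0536)
step 2: ξ=(vx,vy,ωz)=(-0.0250, 0.6250, 0.2679), dt=0.5 → body Δ=(-0.0334, 0.3107, 0.1339) → world pose (-0.5379, -0.0299, 2.1875)
step 3: ξ=(vx,vy,ωz)=(-0.3625, -0.2375, -0.4911), dt=1.0 → body Δ=(-0.4053, -0.1408, -0.4911) → world pose (-0.1886, -0.2790, 1.6964)
step 4: ξ=(vx,vy,ωz)=(0.2375, -0.3625, 0.4911), dt=0.8 → body Δ=(0.2414, -0.2458, 0.3929) → world pose (0.0249, -0.0088, 2.0893)
step 5: ξ=(vx,vy,ωz)=(0.0375, 0.3625, -1.2946), dt=0.5 → body Δ=(0.0741, 0.1630, -0.6473) → world pose (-0.1534, -0.0252, 1.4420)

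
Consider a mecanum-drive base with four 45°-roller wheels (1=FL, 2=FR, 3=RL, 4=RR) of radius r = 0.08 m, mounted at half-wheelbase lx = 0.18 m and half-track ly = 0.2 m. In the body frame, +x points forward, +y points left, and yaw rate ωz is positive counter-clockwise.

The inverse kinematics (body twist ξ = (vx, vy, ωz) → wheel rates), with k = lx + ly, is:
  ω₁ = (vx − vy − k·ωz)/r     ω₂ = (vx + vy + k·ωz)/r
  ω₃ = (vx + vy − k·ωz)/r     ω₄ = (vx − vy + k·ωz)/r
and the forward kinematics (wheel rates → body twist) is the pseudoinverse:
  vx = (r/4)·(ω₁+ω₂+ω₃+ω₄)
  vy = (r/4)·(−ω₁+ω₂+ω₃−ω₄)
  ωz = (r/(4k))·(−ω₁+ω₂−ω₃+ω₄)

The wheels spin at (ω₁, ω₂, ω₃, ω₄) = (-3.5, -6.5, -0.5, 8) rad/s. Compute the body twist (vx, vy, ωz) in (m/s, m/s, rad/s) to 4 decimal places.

k = lx + ly = 0.18 + 0.2 = 0.3800
ω₁+ω₂+ω₃+ω₄ = -2.5000  →  vx = (0.08/4)·-2.5000 = -0.0500
−ω₁+ω₂+ω₃−ω₄ = -11.5000  →  vy = (0.08/4)·-11.5000 = -0.2300
−ω₁+ω₂−ω₃+ω₄ = 5.5000  →  ωz = (0.08/1.5200)·5.5000 = 0.2895

(-0.0500, -0.2300, 0.2895)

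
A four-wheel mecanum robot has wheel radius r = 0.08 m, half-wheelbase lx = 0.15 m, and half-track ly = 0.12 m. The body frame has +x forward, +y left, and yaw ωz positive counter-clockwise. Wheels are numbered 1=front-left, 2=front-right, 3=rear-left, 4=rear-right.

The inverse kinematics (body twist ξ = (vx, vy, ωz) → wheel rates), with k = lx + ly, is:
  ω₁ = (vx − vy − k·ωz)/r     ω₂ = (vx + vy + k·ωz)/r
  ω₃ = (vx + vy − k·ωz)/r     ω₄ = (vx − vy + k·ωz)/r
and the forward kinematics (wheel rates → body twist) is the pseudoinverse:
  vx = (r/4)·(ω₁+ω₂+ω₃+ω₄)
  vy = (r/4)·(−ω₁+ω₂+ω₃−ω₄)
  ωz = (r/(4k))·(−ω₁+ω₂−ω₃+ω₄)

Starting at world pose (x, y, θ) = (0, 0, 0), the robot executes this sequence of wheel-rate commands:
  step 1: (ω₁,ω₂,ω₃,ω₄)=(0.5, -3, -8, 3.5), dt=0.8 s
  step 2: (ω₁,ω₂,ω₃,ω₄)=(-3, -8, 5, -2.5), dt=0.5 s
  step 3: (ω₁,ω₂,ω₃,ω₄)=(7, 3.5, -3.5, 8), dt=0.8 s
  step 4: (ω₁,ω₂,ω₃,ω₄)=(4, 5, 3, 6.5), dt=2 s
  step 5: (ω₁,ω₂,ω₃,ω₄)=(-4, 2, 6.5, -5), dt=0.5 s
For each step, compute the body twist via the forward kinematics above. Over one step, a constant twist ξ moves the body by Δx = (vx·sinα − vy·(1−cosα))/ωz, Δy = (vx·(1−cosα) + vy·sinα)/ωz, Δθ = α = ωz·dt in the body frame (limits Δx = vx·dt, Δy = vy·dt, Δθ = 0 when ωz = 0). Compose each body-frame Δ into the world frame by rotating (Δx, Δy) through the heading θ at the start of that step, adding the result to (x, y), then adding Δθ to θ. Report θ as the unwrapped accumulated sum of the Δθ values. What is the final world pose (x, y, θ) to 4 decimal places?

step 1: ξ=(vx,vy,ωz)=(-0.1400, -0.3000, 0.5926), dt=0.8 → body Δ=(-0.0520, -0.2572, 0.4741) → world pose (-0.0520, -0.2572, 0.4741)
step 2: ξ=(vx,vy,ωz)=(-0.1700, 0.0500, -0.9259), dt=0.5 → body Δ=(-0.0763, 0.0434, -0.4630) → world pose (-0.1397, -0.2534, 0.0111)
step 3: ξ=(vx,vy,ωz)=(0.3000, -0.3000, 0.5926), dt=0.8 → body Δ=(0.2869, -0.1753, 0.4741) → world pose (0.1491, -0.4254, 0.4852)
step 4: ξ=(vx,vy,ωz)=(0.3700, -0.0500, 0.3333), dt=2.0 → body Δ=(0.7185, 0.1449, 0.6667) → world pose (0.7171, 0.0378, 1.1519)
step 5: ξ=(vx,vy,ωz)=(-0.0100, 0.3500, -0.4074), dt=0.5 → body Δ=(0.0128, 0.1743, -0.2037) → world pose (0.5631, 0.1204, 0.9481)

(0.5631, 0.1204, 0.9481)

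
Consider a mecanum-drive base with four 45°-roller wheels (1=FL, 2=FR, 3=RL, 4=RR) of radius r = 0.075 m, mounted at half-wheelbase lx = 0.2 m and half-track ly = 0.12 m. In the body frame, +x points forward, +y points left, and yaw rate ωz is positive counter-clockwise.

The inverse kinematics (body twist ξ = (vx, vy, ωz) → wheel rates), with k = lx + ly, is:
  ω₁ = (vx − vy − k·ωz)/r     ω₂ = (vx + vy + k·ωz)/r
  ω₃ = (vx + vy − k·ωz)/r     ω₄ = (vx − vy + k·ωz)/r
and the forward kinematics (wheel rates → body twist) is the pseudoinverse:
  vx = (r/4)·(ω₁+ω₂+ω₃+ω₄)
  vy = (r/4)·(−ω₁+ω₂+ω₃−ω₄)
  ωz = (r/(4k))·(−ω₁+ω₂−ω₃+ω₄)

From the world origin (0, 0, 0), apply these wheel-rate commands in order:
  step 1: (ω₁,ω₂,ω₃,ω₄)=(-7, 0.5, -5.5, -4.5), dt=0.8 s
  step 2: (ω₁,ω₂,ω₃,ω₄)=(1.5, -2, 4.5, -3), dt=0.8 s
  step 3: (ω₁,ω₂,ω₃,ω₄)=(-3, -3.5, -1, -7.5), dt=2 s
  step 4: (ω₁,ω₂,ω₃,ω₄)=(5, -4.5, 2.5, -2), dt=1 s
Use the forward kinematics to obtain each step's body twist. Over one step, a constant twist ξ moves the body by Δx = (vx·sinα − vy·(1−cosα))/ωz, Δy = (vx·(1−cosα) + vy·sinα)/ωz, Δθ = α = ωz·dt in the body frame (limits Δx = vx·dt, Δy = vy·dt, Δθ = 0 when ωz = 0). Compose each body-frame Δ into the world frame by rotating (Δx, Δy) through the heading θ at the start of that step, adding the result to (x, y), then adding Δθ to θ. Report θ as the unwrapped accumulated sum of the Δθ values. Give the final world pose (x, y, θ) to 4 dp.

step 1: ξ=(vx,vy,ωz)=(-0.3094, 0.1219, 0.4980), dt=0.8 → body Δ=(-0.2602, 0.0463, 0.3984) → world pose (-0.2602, 0.0463, 0.3984)
step 2: ξ=(vx,vy,ωz)=(0.0187, 0.0750, -0.6445), dt=0.8 → body Δ=(0.0295, 0.0536, -0.5156) → world pose (-0.2538, 0.1071, -0.1172)
step 3: ξ=(vx,vy,ωz)=(-0.2812, 0.1125, -0.4102), dt=2.0 → body Δ=(-0.4143, 0.4187, -0.8203) → world pose (-0.6163, 0.5713, -0.9375)
step 4: ξ=(vx,vy,ωz)=(0.0188, -0.0938, -0.8203), dt=1.0 → body Δ=(-0.0196, -0.0909, -0.8203) → world pose (-0.7011, 0.5334, -1.7578)

(-0.7011, 0.5334, -1.7578)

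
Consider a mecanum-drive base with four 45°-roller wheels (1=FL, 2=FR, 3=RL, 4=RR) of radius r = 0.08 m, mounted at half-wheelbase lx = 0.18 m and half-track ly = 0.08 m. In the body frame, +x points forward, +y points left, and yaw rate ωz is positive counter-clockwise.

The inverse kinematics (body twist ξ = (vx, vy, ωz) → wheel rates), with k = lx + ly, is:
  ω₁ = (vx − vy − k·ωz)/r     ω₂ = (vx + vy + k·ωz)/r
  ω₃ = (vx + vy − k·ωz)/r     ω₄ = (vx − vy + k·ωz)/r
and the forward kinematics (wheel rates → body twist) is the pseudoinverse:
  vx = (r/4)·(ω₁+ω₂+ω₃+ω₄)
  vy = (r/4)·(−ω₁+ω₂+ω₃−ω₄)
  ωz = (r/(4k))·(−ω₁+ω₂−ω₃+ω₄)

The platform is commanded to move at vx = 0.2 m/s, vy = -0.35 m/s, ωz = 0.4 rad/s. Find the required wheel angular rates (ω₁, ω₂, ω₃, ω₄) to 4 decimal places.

(5.5750, -0.5750, -3.1750, 8.1750)

k = lx + ly = 0.18 + 0.08 = 0.2600;  k·ωz = 0.2600·0.4 = 0.1040
ω₁ (FL) = (vx − vy − k·ωz)/r = 0.4460/0.08 = 5.5750
ω₂ (FR) = (vx + vy + k·ωz)/r = -0.0460/0.08 = -0.5750
ω₃ (RL) = (vx + vy − k·ωz)/r = -0.2540/0.08 = -3.1750
ω₄ (RR) = (vx − vy + k·ωz)/r = 0.6540/0.08 = 8.1750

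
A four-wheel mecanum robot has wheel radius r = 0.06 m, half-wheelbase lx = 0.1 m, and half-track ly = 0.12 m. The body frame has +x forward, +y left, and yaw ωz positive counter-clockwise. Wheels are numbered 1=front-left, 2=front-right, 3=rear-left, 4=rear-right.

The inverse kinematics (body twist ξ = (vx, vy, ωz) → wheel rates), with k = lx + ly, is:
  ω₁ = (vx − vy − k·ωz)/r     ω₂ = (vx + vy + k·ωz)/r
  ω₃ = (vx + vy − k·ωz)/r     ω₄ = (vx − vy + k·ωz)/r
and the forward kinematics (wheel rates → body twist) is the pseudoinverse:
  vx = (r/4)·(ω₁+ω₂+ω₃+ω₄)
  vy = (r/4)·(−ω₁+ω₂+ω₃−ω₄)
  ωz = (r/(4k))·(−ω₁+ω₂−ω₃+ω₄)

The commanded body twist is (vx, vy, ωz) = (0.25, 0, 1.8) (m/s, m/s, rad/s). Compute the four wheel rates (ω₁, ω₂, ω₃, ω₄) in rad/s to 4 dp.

(-2.4333, 10.7667, -2.4333, 10.7667)

k = lx + ly = 0.1 + 0.12 = 0.2200;  k·ωz = 0.2200·1.8 = 0.3960
ω₁ (FL) = (vx − vy − k·ωz)/r = -0.1460/0.06 = -2.4333
ω₂ (FR) = (vx + vy + k·ωz)/r = 0.6460/0.06 = 10.7667
ω₃ (RL) = (vx + vy − k·ωz)/r = -0.1460/0.06 = -2.4333
ω₄ (RR) = (vx − vy + k·ωz)/r = 0.6460/0.06 = 10.7667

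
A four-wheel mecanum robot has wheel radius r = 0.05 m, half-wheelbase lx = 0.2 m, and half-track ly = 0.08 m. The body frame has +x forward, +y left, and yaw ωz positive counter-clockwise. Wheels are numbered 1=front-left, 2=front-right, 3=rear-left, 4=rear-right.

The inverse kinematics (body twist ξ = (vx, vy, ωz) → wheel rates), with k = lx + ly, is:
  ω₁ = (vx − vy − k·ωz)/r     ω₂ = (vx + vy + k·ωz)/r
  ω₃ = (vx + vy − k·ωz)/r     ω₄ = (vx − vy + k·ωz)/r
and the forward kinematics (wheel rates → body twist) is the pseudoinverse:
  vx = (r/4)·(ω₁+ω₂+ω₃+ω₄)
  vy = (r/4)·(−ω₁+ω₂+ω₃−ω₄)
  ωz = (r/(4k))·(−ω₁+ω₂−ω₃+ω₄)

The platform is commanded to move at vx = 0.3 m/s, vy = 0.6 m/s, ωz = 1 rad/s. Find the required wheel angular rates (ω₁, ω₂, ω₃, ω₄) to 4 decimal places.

(-11.6000, 23.6000, 12.4000, -0.4000)

k = lx + ly = 0.2 + 0.08 = 0.2800;  k·ωz = 0.2800·1 = 0.2800
ω₁ (FL) = (vx − vy − k·ωz)/r = -0.5800/0.05 = -11.6000
ω₂ (FR) = (vx + vy + k·ωz)/r = 1.1800/0.05 = 23.6000
ω₃ (RL) = (vx + vy − k·ωz)/r = 0.6200/0.05 = 12.4000
ω₄ (RR) = (vx − vy + k·ωz)/r = -0.0200/0.05 = -0.4000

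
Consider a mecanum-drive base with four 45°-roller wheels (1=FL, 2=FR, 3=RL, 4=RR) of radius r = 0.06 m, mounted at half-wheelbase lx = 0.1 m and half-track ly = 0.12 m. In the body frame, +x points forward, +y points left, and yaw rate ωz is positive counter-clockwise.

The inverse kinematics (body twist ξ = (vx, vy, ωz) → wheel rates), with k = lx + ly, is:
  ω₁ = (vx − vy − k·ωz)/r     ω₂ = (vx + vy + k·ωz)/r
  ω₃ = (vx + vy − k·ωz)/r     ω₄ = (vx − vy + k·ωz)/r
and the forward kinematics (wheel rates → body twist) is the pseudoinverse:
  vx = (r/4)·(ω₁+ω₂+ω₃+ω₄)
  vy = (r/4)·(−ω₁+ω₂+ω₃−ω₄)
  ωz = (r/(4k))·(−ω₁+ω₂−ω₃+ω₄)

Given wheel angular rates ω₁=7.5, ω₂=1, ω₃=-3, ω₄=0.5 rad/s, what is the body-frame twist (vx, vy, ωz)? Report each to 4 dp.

(0.0900, -0.1500, -0.2045)

k = lx + ly = 0.1 + 0.12 = 0.2200
ω₁+ω₂+ω₃+ω₄ = 6.0000  →  vx = (0.06/4)·6.0000 = 0.0900
−ω₁+ω₂+ω₃−ω₄ = -10.0000  →  vy = (0.06/4)·-10.0000 = -0.1500
−ω₁+ω₂−ω₃+ω₄ = -3.0000  →  ωz = (0.06/0.8800)·-3.0000 = -0.2045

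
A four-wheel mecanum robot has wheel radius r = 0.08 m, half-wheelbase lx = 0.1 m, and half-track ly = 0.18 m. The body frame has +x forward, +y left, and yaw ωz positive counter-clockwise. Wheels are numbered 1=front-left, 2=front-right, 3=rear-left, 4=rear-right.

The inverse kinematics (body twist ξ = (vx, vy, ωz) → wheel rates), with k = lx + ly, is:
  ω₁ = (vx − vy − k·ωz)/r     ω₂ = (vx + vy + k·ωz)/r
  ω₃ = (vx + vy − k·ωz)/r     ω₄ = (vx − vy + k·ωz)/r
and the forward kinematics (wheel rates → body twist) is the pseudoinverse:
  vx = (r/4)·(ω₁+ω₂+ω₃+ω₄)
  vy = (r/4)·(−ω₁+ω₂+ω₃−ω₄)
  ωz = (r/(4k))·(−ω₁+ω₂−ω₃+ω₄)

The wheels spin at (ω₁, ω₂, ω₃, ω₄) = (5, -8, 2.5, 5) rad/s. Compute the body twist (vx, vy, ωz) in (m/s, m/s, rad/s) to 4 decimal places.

(0.0900, -0.3100, -0.7500)

k = lx + ly = 0.1 + 0.18 = 0.2800
ω₁+ω₂+ω₃+ω₄ = 4.5000  →  vx = (0.08/4)·4.5000 = 0.0900
−ω₁+ω₂+ω₃−ω₄ = -15.5000  →  vy = (0.08/4)·-15.5000 = -0.3100
−ω₁+ω₂−ω₃+ω₄ = -10.5000  →  ωz = (0.08/1.1200)·-10.5000 = -0.7500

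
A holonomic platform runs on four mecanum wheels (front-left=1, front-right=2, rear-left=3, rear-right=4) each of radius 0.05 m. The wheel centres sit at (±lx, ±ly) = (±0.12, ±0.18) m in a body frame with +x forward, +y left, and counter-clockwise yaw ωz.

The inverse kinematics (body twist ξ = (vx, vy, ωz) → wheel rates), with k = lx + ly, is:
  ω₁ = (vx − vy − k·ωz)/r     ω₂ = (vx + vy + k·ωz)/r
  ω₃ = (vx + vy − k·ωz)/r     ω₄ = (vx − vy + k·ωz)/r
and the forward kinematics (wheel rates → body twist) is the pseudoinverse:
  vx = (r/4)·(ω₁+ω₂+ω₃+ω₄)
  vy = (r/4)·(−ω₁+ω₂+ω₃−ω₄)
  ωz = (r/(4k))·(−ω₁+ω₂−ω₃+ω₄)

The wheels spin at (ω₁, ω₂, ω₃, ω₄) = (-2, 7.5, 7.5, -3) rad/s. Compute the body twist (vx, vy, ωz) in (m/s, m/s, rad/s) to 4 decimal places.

k = lx + ly = 0.12 + 0.18 = 0.3000
ω₁+ω₂+ω₃+ω₄ = 10.0000  →  vx = (0.05/4)·10.0000 = 0.1250
−ω₁+ω₂+ω₃−ω₄ = 20.0000  →  vy = (0.05/4)·20.0000 = 0.2500
−ω₁+ω₂−ω₃+ω₄ = -1.0000  →  ωz = (0.05/1.2000)·-1.0000 = -0.0417

(0.1250, 0.2500, -0.0417)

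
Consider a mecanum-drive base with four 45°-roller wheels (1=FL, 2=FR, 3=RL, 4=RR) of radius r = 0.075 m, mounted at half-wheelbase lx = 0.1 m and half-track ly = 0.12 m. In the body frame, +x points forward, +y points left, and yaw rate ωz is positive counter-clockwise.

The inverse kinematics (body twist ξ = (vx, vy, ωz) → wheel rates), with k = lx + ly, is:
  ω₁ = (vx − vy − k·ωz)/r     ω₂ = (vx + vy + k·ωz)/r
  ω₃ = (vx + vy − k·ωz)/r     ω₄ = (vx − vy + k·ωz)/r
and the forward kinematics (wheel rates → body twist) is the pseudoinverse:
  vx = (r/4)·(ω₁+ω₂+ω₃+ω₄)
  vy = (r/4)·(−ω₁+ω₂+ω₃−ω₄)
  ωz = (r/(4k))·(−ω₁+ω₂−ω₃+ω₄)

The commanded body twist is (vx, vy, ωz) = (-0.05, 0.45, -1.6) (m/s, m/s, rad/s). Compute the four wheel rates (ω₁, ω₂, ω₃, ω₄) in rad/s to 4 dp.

(-1.9733, 0.6400, 10.0267, -11.3600)

k = lx + ly = 0.1 + 0.12 = 0.2200;  k·ωz = 0.2200·-1.6 = -0.3520
ω₁ (FL) = (vx − vy − k·ωz)/r = -0.1480/0.075 = -1.9733
ω₂ (FR) = (vx + vy + k·ωz)/r = 0.0480/0.075 = 0.6400
ω₃ (RL) = (vx + vy − k·ωz)/r = 0.7520/0.075 = 10.0267
ω₄ (RR) = (vx − vy + k·ωz)/r = -0.8520/0.075 = -11.3600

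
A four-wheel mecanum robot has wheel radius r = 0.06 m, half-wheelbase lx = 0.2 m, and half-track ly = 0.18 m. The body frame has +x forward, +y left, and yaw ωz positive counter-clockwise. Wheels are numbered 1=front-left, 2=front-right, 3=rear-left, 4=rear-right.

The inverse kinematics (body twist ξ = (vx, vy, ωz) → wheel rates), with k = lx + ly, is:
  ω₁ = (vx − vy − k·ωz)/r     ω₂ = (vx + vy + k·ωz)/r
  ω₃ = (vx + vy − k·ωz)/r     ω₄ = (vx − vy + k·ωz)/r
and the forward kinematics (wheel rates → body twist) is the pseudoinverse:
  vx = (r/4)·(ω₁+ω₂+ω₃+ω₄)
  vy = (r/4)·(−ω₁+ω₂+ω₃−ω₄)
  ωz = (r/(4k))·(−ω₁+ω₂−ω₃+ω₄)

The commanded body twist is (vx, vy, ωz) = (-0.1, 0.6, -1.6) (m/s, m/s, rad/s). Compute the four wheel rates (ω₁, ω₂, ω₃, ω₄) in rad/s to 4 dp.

k = lx + ly = 0.2 + 0.18 = 0.3800;  k·ωz = 0.3800·-1.6 = -0.6080
ω₁ (FL) = (vx − vy − k·ωz)/r = -0.0920/0.06 = -1.5333
ω₂ (FR) = (vx + vy + k·ωz)/r = -0.1080/0.06 = -1.8000
ω₃ (RL) = (vx + vy − k·ωz)/r = 1.1080/0.06 = 18.4667
ω₄ (RR) = (vx − vy + k·ωz)/r = -1.3080/0.06 = -21.8000

(-1.5333, -1.8000, 18.4667, -21.8000)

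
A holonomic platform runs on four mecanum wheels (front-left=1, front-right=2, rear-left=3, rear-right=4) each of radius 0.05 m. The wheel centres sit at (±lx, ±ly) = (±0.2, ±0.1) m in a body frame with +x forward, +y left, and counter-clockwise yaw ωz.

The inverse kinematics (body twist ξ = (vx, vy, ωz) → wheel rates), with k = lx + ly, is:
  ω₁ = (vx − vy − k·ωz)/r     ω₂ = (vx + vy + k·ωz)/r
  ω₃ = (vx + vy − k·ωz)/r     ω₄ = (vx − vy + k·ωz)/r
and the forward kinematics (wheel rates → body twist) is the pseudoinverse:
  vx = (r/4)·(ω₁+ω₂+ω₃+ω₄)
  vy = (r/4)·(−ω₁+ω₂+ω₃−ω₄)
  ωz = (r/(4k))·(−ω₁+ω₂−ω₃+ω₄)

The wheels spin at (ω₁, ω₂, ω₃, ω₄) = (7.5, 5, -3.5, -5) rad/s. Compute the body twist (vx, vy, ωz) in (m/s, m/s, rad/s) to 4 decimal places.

(0.0500, -0.0125, -0.1667)

k = lx + ly = 0.2 + 0.1 = 0.3000
ω₁+ω₂+ω₃+ω₄ = 4.0000  →  vx = (0.05/4)·4.0000 = 0.0500
−ω₁+ω₂+ω₃−ω₄ = -1.0000  →  vy = (0.05/4)·-1.0000 = -0.0125
−ω₁+ω₂−ω₃+ω₄ = -4.0000  →  ωz = (0.05/1.2000)·-4.0000 = -0.1667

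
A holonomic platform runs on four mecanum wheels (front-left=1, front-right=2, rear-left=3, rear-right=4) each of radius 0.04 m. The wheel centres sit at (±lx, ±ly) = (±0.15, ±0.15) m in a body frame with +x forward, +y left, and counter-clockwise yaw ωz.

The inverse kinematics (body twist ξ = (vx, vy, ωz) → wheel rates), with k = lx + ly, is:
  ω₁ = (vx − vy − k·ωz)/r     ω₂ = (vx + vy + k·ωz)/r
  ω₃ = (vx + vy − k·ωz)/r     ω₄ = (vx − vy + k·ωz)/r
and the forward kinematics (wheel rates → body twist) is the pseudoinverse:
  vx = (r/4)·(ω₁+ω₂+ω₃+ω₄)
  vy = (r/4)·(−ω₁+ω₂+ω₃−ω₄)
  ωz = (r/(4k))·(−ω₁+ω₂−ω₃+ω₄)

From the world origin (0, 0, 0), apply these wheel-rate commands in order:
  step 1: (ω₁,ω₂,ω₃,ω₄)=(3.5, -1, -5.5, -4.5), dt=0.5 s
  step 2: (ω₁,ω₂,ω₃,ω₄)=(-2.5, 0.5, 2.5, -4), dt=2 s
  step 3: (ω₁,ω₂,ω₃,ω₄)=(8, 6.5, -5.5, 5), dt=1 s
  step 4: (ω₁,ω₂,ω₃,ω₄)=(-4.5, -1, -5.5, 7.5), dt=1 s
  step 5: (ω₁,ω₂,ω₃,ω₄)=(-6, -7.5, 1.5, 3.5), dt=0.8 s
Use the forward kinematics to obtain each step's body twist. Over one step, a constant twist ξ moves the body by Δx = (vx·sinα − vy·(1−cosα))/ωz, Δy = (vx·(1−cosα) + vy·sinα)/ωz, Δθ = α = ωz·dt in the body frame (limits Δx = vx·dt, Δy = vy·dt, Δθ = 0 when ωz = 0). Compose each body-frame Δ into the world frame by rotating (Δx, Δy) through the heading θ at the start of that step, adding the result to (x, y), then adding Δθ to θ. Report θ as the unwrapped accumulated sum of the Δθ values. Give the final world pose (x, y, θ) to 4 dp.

(-0.0022, -0.1254, 0.5717)

step 1: ξ=(vx,vy,ωz)=(-0.0750, -0.0550, -0.1167), dt=0.5 → body Δ=(-0.0383, -0.0264, -0.0583) → world pose (-0.0383, -0.0264, -0.0583)
step 2: ξ=(vx,vy,ωz)=(-0.0350, 0.0950, -0.1167), dt=2.0 → body Δ=(-0.0473, 0.1964, -0.2333) → world pose (-0.0740, 0.1724, -0.2917)
step 3: ξ=(vx,vy,ωz)=(0.1400, -0.1200, 0.3000), dt=1.0 → body Δ=(0.1558, -0.0974, 0.3000) → world pose (0.0471, 0.0344, 0.0083)
step 4: ξ=(vx,vy,ωz)=(-0.0350, -0.0950, 0.5500), dt=1.0 → body Δ=(-0.0078, -0.0997, 0.5500) → world pose (0.0402, -0.0653, 0.5583)
step 5: ξ=(vx,vy,ωz)=(-0.0850, -0.0350, 0.0167), dt=0.8 → body Δ=(-0.0678, -0.0285, 0.0133) → world pose (-0.0022, -0.1254, 0.5717)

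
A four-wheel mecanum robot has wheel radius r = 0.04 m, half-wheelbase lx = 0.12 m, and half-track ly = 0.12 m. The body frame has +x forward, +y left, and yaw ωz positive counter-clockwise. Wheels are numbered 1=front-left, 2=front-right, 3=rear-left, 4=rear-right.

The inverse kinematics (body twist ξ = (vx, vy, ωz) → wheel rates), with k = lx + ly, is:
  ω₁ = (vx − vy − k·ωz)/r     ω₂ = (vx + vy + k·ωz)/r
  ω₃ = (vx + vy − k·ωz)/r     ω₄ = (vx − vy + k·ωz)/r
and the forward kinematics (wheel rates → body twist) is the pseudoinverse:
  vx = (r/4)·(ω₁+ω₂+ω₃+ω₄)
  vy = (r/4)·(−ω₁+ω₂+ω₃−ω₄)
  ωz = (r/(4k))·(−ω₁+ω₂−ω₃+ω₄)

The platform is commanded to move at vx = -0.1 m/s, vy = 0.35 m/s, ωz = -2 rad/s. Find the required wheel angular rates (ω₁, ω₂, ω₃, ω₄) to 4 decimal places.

(0.7500, -5.7500, 18.2500, -23.2500)

k = lx + ly = 0.12 + 0.12 = 0.2400;  k·ωz = 0.2400·-2 = -0.4800
ω₁ (FL) = (vx − vy − k·ωz)/r = 0.0300/0.04 = 0.7500
ω₂ (FR) = (vx + vy + k·ωz)/r = -0.2300/0.04 = -5.7500
ω₃ (RL) = (vx + vy − k·ωz)/r = 0.7300/0.04 = 18.2500
ω₄ (RR) = (vx − vy + k·ωz)/r = -0.9300/0.04 = -23.2500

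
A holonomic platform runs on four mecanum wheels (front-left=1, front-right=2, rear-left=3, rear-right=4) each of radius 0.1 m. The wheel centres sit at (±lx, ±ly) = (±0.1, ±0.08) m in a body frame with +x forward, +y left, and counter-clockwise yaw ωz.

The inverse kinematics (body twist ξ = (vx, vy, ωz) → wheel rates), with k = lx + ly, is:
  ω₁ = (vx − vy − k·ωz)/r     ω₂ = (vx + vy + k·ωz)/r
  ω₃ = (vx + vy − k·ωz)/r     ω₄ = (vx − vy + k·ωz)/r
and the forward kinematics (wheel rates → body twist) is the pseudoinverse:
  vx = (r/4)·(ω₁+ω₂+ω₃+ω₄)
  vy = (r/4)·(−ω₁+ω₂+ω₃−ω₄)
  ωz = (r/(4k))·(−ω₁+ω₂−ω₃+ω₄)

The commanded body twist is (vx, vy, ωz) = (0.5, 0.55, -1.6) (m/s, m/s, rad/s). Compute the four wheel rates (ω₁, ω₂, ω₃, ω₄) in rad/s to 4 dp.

(2.3800, 7.6200, 13.3800, -3.3800)

k = lx + ly = 0.1 + 0.08 = 0.1800;  k·ωz = 0.1800·-1.6 = -0.2880
ω₁ (FL) = (vx − vy − k·ωz)/r = 0.2380/0.1 = 2.3800
ω₂ (FR) = (vx + vy + k·ωz)/r = 0.7620/0.1 = 7.6200
ω₃ (RL) = (vx + vy − k·ωz)/r = 1.3380/0.1 = 13.3800
ω₄ (RR) = (vx − vy + k·ωz)/r = -0.3380/0.1 = -3.3800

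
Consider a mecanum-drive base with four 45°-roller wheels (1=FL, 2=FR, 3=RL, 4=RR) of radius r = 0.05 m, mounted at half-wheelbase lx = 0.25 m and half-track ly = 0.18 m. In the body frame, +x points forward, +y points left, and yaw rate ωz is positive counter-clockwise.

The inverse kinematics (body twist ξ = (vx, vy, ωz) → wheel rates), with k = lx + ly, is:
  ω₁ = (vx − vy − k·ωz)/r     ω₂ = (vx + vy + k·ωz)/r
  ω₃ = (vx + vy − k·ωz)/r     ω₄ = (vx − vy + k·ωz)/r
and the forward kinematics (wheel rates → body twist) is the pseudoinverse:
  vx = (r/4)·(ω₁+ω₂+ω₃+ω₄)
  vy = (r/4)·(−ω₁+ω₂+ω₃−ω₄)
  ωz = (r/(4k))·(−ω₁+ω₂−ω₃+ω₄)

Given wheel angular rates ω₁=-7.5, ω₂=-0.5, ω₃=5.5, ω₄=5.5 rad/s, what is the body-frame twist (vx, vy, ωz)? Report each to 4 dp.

k = lx + ly = 0.25 + 0.18 = 0.4300
ω₁+ω₂+ω₃+ω₄ = 3.0000  →  vx = (0.05/4)·3.0000 = 0.0375
−ω₁+ω₂+ω₃−ω₄ = 7.0000  →  vy = (0.05/4)·7.0000 = 0.0875
−ω₁+ω₂−ω₃+ω₄ = 7.0000  →  ωz = (0.05/1.7200)·7.0000 = 0.2035

(0.0375, 0.0875, 0.2035)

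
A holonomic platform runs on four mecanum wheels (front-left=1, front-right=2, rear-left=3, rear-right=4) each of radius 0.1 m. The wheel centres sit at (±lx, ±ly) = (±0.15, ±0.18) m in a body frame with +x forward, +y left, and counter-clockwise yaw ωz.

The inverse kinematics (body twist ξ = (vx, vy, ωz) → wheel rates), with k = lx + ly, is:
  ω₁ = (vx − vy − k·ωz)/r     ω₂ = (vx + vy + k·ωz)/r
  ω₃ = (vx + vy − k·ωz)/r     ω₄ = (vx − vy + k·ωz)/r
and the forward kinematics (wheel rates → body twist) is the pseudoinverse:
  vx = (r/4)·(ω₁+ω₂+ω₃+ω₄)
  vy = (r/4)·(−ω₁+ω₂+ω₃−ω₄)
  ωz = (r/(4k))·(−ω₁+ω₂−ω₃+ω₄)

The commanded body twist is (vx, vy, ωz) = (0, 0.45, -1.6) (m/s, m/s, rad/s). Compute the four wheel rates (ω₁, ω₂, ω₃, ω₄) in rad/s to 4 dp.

(0.7800, -0.7800, 9.7800, -9.7800)

k = lx + ly = 0.15 + 0.18 = 0.3300;  k·ωz = 0.3300·-1.6 = -0.5280
ω₁ (FL) = (vx − vy − k·ωz)/r = 0.0780/0.1 = 0.7800
ω₂ (FR) = (vx + vy + k·ωz)/r = -0.0780/0.1 = -0.7800
ω₃ (RL) = (vx + vy − k·ωz)/r = 0.9780/0.1 = 9.7800
ω₄ (RR) = (vx − vy + k·ωz)/r = -0.9780/0.1 = -9.7800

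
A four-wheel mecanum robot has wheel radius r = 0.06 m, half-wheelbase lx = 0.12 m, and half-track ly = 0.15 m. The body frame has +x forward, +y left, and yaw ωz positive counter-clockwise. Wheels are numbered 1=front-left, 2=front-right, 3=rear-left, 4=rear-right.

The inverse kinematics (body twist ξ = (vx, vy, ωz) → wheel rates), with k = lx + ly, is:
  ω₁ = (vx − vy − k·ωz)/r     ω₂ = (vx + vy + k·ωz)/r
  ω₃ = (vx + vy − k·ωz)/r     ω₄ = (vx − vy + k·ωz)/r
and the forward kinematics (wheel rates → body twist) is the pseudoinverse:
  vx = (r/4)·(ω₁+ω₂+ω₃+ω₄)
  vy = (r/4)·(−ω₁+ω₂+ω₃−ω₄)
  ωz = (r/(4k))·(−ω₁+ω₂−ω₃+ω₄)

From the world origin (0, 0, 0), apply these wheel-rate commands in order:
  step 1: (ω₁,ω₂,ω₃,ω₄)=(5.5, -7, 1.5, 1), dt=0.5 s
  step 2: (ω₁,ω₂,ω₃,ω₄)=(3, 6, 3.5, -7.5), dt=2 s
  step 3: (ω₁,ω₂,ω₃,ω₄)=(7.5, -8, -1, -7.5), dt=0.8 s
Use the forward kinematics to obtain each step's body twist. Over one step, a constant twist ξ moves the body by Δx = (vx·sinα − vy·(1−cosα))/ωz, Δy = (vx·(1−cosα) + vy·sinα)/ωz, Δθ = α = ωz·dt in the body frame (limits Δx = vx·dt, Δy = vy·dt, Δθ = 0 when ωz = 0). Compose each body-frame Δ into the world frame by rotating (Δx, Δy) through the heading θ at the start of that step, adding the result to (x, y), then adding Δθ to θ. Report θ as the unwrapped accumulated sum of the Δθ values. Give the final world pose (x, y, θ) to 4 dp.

step 1: ξ=(vx,vy,ωz)=(0.0150, -0.1800, -0.7222), dt=0.5 → body Δ=(-0.0087, -0.0894, -0.3611) → world pose (-0.0087, -0.0894, -0.3611)
step 2: ξ=(vx,vy,ωz)=(0.0750, 0.2100, -0.4444), dt=2.0 → body Δ=(0.3057, 0.3044, -0.8889) → world pose (0.3848, 0.0874, -1.2500)
step 3: ξ=(vx,vy,ωz)=(-0.1350, -0.1350, -1.2222), dt=0.8 → body Δ=(-0.1403, -0.0429, -0.9778) → world pose (0.2999, 0.2070, -2.2278)

(0.2999, 0.2070, -2.2278)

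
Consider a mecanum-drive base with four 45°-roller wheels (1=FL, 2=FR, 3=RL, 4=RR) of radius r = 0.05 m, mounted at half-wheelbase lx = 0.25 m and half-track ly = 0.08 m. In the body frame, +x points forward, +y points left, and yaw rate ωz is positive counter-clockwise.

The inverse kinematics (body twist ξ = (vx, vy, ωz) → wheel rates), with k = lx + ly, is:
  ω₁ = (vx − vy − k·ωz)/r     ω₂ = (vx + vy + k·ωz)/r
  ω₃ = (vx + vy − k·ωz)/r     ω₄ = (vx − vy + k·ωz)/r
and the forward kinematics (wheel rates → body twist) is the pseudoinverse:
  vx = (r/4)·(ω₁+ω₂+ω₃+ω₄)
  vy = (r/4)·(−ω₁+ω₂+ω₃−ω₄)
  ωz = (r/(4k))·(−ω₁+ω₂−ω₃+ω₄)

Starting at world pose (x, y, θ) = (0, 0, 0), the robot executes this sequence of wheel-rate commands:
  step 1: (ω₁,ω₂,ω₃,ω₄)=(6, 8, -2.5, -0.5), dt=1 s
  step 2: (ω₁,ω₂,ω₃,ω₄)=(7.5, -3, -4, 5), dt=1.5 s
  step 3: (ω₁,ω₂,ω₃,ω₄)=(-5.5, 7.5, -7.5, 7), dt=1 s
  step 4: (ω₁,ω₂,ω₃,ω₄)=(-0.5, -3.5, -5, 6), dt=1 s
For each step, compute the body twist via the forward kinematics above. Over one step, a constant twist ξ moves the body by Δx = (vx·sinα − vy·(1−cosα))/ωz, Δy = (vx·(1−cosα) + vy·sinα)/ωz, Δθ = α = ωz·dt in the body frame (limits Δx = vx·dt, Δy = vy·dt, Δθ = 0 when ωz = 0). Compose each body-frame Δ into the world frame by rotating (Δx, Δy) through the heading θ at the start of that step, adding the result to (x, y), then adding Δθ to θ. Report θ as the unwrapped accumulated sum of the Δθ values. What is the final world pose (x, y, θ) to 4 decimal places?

(0.4585, -0.4357, 1.4110)

step 1: ξ=(vx,vy,ωz)=(0.1375, 0.0000, 0.1515), dt=1.0 → body Δ=(0.1370, 0.0104, 0.1515) → world pose (0.1370, 0.0104, 0.1515)
step 2: ξ=(vx,vy,ωz)=(0.0687, -0.2438, -0.0568), dt=1.5 → body Δ=(0.0874, -0.3696, -0.0852) → world pose (0.2792, -0.3417, 0.0663)
step 3: ξ=(vx,vy,ωz)=(0.0188, -0.0188, 1.0417), dt=1.0 → body Δ=(0.0245, -0.0066, 1.0417) → world pose (0.3040, -0.3467, 1.1080)
step 4: ξ=(vx,vy,ωz)=(-0.0375, -0.1750, 0.3030), dt=1.0 → body Δ=(-0.0106, -0.1780, 0.3030) → world pose (0.4585, -0.4357, 1.4110)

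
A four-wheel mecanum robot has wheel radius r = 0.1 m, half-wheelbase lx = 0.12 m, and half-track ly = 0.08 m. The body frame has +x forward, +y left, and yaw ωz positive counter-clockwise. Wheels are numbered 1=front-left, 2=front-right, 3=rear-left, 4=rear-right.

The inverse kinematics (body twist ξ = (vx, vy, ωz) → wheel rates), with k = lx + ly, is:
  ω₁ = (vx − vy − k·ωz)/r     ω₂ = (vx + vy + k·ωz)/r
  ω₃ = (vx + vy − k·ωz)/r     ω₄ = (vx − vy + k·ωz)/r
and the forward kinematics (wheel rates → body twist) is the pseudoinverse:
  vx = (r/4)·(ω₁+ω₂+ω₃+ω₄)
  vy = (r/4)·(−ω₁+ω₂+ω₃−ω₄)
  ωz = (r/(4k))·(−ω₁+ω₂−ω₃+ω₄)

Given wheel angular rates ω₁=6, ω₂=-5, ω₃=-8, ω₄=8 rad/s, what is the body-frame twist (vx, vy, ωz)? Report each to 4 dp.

(0.0250, -0.6750, 0.6250)

k = lx + ly = 0.12 + 0.08 = 0.2000
ω₁+ω₂+ω₃+ω₄ = 1.0000  →  vx = (0.1/4)·1.0000 = 0.0250
−ω₁+ω₂+ω₃−ω₄ = -27.0000  →  vy = (0.1/4)·-27.0000 = -0.6750
−ω₁+ω₂−ω₃+ω₄ = 5.0000  →  ωz = (0.1/0.8000)·5.0000 = 0.6250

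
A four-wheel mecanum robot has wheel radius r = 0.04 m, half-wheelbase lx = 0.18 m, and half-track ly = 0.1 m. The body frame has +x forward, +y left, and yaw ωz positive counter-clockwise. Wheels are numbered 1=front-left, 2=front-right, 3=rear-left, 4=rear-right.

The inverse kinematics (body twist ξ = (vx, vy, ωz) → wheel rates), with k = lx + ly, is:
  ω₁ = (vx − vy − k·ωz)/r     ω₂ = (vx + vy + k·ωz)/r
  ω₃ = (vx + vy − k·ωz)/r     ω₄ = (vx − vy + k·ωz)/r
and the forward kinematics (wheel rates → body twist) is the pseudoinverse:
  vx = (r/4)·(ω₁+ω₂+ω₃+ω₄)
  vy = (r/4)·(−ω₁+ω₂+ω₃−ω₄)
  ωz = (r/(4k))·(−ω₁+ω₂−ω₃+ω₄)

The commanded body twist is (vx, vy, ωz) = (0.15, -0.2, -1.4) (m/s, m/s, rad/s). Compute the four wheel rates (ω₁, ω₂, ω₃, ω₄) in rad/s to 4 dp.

k = lx + ly = 0.18 + 0.1 = 0.2800;  k·ωz = 0.2800·-1.4 = -0.3920
ω₁ (FL) = (vx − vy − k·ωz)/r = 0.7420/0.04 = 18.5500
ω₂ (FR) = (vx + vy + k·ωz)/r = -0.4420/0.04 = -11.0500
ω₃ (RL) = (vx + vy − k·ωz)/r = 0.3420/0.04 = 8.5500
ω₄ (RR) = (vx − vy + k·ωz)/r = -0.0420/0.04 = -1.0500

(18.5500, -11.0500, 8.5500, -1.0500)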